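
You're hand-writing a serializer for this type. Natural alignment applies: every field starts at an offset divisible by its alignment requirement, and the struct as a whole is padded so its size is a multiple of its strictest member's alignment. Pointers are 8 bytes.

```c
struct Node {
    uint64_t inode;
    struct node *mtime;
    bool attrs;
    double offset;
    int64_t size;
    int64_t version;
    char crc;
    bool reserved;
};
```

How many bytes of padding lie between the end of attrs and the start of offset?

0..8  inode  (8B, 8-aligned)
8..16  mtime  (8B, 8-aligned)
16..17  attrs  (1B, 1-aligned)
17..24  -- padding (7B)
24..32  offset  (8B, 8-aligned)

7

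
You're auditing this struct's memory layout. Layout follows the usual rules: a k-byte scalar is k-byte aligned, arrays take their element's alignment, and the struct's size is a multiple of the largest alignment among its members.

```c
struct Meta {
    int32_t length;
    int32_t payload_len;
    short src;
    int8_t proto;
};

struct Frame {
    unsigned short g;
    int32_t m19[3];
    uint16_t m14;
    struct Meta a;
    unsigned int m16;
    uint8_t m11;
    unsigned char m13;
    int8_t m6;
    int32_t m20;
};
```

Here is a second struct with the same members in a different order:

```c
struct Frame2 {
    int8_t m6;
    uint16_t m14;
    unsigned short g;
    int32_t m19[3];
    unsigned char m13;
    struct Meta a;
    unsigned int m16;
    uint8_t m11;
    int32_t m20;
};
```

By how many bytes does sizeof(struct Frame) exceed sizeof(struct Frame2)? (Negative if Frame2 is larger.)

-4

Meta: length at 0 (size 4, align 4) → ends 4; payload_len at 4 (size 4, align 4) → ends 8; src at 8 (size 2, align 2) → ends 10; proto at 10 (size 1, align 1) → ends 11; tail pad 1 to reach multiple of 4; total 12 bytes, alignment 4
g at 0 (size 2, align 2) → ends 2
pad 2 to align 4 for m19
m19 at 4 (size 12, align 4) → ends 16
m14 at 16 (size 2, align 2) → ends 18
pad 2 to align 4 for a
a at 20 (size 12, align 4) → ends 32
m16 at 32 (size 4, align 4) → ends 36
m11 at 36 (size 1, align 1) → ends 37
m13 at 37 (size 1, align 1) → ends 38
m6 at 38 (size 1, align 1) → ends 39
pad 1 to align 4 for m20
m20 at 40 (size 4, align 4) → ends 44
total 44 bytes, alignment 4
— Frame2 —
m6 at 0 (size 1, align 1) → ends 1
pad 1 to align 2 for m14
m14 at 2 (size 2, align 2) → ends 4
g at 4 (size 2, align 2) → ends 6
pad 2 to align 4 for m19
m19 at 8 (size 12, align 4) → ends 20
m13 at 20 (size 1, align 1) → ends 21
pad 3 to align 4 for a
a at 24 (size 12, align 4) → ends 36
m16 at 36 (size 4, align 4) → ends 40
m11 at 40 (size 1, align 1) → ends 41
pad 3 to align 4 for m20
m20 at 44 (size 4, align 4) → ends 48
total 48 bytes, alignment 4
44 − 48 = -4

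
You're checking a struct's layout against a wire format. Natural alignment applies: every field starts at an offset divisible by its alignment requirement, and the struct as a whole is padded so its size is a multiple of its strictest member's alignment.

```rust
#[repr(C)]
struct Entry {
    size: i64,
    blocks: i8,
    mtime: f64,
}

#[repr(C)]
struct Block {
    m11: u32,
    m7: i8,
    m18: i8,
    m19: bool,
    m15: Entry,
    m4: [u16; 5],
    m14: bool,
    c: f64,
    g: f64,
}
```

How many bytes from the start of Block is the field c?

Entry: @0: size [8B, align 8] → 8; @8: blocks [1B, align 1] → 9; +7 pad (align 8); @16: mtime [8B, align 8] → 24; size 24, align 8
@0: m11 [4B, align 4] → 4
@4: m7 [1B, align 1] → 5
@5: m18 [1B, align 1] → 6
@6: m19 [1B, align 1] → 7
+1 pad (align 8)
@8: m15 [24B, align 8] → 32
@32: m4 [10B, align 2] → 42
@42: m14 [1B, align 1] → 43
+5 pad (align 8)
@48: c [8B, align 8] → 56

48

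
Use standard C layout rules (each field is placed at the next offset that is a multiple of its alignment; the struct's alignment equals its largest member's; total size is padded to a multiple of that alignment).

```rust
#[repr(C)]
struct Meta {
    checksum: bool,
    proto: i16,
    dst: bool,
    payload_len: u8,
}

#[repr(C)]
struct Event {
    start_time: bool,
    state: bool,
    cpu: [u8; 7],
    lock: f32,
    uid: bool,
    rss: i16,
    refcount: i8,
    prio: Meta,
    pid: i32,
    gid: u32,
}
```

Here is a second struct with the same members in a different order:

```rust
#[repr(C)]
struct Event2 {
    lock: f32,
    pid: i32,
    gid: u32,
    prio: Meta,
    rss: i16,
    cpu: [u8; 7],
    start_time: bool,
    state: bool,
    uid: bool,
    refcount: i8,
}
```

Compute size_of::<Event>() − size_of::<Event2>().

4

Meta: @0: checksum [1B, align 1] → 1; +1 pad (align 2); @2: proto [2B, align 2] → 4; @4: dst [1B, align 1] → 5; @5: payload_len [1B, align 1] → 6; size 6, align 2
@0: start_time [1B, align 1] → 1
@1: state [1B, align 1] → 2
@2: cpu [7B, align 1] → 9
+3 pad (align 4)
@12: lock [4B, align 4] → 16
@16: uid [1B, align 1] → 17
+1 pad (align 2)
@18: rss [2B, align 2] → 20
@20: refcount [1B, align 1] → 21
+1 pad (align 2)
@22: prio [6B, align 2] → 28
@28: pid [4B, align 4] → 32
@32: gid [4B, align 4] → 36
size 36, align 4
— Event2 —
@0: lock [4B, align 4] → 4
@4: pid [4B, align 4] → 8
@8: gid [4B, align 4] → 12
@12: prio [6B, align 2] → 18
@18: rss [2B, align 2] → 20
@20: cpu [7B, align 1] → 27
@27: start_time [1B, align 1] → 28
@28: state [1B, align 1] → 29
@29: uid [1B, align 1] → 30
@30: refcount [1B, align 1] → 31
+1 tail pad (align 4)
size 32, align 4
36 − 32 = 4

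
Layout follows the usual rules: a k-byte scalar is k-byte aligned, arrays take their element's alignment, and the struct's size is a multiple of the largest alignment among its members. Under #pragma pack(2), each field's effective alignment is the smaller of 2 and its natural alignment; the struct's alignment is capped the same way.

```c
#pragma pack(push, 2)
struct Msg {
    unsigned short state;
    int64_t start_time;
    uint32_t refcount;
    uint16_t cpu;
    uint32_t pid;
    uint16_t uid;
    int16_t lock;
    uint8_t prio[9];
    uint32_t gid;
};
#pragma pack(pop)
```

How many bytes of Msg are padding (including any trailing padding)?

1

0..2  state  (2B, 2-aligned)
2..10  start_time  (8B, 2-aligned)
10..14  refcount  (4B, 2-aligned)
14..16  cpu  (2B, 2-aligned)
16..20  pid  (4B, 2-aligned)
20..22  uid  (2B, 2-aligned)
22..24  lock  (2B, 2-aligned)
24..33  prio  (9B, 1-aligned)
33..34  -- padding (1B)
34..38  gid  (4B, 2-aligned)
sizeof = 38, alignof = 2
data bytes 37, size 38 → padding 1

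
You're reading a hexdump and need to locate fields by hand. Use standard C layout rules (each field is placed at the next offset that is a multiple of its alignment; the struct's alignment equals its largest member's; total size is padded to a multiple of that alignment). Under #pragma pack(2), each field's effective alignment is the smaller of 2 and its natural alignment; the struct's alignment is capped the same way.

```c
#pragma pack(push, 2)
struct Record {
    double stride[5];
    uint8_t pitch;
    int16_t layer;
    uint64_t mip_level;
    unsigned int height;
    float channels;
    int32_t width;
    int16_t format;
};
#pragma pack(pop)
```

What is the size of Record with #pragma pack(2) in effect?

66

@0: stride [40B, align 2] → 40
@40: pitch [1B, align 1] → 41
+1 pad (align 2)
@42: layer [2B, align 2] → 44
@44: mip_level [8B, align 2] → 52
@52: height [4B, align 2] → 56
@56: channels [4B, align 2] → 60
@60: width [4B, align 2] → 64
@64: format [2B, align 2] → 66
size 66, align 2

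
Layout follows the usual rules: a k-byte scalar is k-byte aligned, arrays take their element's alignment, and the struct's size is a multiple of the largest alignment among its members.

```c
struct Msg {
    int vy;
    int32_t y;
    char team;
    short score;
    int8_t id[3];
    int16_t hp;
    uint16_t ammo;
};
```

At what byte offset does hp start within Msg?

0..4  vy  (4B, 4-aligned)
4..8  y  (4B, 4-aligned)
8..9  team  (1B, 1-aligned)
9..10  -- padding (1B)
10..12  score  (2B, 2-aligned)
12..15  id  (3B, 1-aligned)
15..16  -- padding (1B)
16..18  hp  (2B, 2-aligned)

16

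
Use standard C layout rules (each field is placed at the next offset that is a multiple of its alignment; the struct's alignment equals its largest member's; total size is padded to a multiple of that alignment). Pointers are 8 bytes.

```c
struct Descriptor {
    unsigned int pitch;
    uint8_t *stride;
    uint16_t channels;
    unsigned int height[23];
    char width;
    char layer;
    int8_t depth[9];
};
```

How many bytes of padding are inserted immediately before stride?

4

0..4  pitch  (4B, 4-aligned)
4..8  -- padding (4B)
8..16  stride  (8B, 8-aligned)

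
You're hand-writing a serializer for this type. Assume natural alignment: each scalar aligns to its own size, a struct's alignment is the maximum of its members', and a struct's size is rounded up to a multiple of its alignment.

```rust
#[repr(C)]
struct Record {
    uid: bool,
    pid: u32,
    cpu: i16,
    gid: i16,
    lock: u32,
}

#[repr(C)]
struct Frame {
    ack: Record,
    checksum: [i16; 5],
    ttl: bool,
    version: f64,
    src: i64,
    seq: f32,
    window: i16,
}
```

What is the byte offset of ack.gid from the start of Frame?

Record: uid at 0 (size 1, align 1) → ends 1; pad 3 to align 4 for pid; pid at 4 (size 4, align 4) → ends 8; cpu at 8 (size 2, align 2) → ends 10; gid at 10 (size 2, align 2) → ends 12; lock at 12 (size 4, align 4) → ends 16; total 16 bytes, alignment 4
ack at 0 (size 16, align 4) → ends 16
within Record: gid at 10
0 + 10 = 10

10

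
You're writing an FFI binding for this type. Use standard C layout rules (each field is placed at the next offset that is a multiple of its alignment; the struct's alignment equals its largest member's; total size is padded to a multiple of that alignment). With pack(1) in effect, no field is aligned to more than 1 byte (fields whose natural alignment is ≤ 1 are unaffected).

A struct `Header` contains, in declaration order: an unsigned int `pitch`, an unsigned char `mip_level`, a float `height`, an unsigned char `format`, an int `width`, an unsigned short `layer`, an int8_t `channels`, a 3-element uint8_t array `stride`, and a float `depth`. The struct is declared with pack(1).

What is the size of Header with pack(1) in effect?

@0: pitch [4B, align 1] → 4
@4: mip_level [1B, align 1] → 5
@5: height [4B, align 1] → 9
@9: format [1B, align 1] → 10
@10: width [4B, align 1] → 14
@14: layer [2B, align 1] → 16
@16: channels [1B, align 1] → 17
@17: stride [3B, align 1] → 20
@20: depth [4B, align 1] → 24
size 24, align 1

24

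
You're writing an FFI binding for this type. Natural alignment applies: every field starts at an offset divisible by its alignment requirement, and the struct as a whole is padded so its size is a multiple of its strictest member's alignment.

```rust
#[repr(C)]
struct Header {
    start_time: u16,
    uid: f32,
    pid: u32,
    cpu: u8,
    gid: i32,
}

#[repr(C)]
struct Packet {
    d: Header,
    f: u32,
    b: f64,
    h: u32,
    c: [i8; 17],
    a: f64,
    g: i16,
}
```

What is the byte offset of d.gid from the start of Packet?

Header: 0..2  start_time  (2B, 2-aligned); 2..4  -- padding (2B); 4..8  uid  (4B, 4-aligned); 8..12  pid  (4B, 4-aligned); 12..13  cpu  (1B, 1-aligned); 13..16  -- padding (3B); 16..20  gid  (4B, 4-aligned); sizeof = 20, alignof = 4
0..20  d  (20B, 4-aligned)
within Header: gid at 16
0 + 16 = 16

16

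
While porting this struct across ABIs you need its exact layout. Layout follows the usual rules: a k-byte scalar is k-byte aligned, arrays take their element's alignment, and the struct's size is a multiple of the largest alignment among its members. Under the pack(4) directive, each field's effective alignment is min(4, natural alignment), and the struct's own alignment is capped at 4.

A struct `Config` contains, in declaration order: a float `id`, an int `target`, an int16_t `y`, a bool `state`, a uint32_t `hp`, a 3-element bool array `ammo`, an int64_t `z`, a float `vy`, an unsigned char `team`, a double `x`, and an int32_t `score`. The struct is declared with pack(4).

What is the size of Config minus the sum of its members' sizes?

5

0..4  id  (4B, 4-aligned)
4..8  target  (4B, 4-aligned)
8..10  y  (2B, 2-aligned)
10..11  state  (1B, 1-aligned)
11..12  -- padding (1B)
12..16  hp  (4B, 4-aligned)
16..19  ammo  (3B, 1-aligned)
19..20  -- padding (1B)
20..28  z  (8B, 4-aligned)
28..32  vy  (4B, 4-aligned)
32..33  team  (1B, 1-aligned)
33..36  -- padding (3B)
36..44  x  (8B, 4-aligned)
44..48  score  (4B, 4-aligned)
sizeof = 48, alignof = 4
data bytes 43, size 48 → padding 5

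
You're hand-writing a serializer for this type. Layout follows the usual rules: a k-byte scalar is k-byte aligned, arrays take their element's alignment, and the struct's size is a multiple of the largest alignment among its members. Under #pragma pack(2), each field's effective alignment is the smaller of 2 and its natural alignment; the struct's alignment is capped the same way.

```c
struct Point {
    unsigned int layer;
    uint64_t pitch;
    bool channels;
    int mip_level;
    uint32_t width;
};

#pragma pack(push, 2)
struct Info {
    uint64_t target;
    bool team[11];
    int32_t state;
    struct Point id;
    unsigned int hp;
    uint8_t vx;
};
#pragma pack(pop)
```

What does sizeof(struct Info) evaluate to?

Point: layer at 0 (size 4, align 4) → ends 4; pad 4 to align 8 for pitch; pitch at 8 (size 8, align 8) → ends 16; channels at 16 (size 1, align 1) → ends 17; pad 3 to align 4 for mip_level; mip_level at 20 (size 4, align 4) → ends 24; width at 24 (size 4, align 4) → ends 28; tail pad 4 to reach multiple of 8; total 32 bytes, alignment 8
target at 0 (size 8, align 2) → ends 8
team at 8 (size 11, align 1) → ends 19
pad 1 to align 2 for state
state at 20 (size 4, align 2) → ends 24
id at 24 (size 32, align 2) → ends 56
hp at 56 (size 4, align 2) → ends 60
vx at 60 (size 1, align 1) → ends 61
tail pad 1 to reach multiple of 2
total 62 bytes, alignment 2

62 bytes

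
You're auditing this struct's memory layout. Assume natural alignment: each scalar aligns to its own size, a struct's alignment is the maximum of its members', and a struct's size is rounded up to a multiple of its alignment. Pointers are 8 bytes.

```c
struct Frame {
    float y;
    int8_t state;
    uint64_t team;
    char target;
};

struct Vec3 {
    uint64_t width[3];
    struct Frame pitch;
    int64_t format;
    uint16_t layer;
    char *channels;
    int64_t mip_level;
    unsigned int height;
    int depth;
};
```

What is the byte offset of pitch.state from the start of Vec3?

Frame: 0..4  y  (4B, 4-aligned); 4..5  state  (1B, 1-aligned); 5..8  -- padding (3B); 8..16  team  (8B, 8-aligned); 16..17  target  (1B, 1-aligned); 17..24  -- tail padding (7B); sizeof = 24, alignof = 8
0..24  width  (24B, 8-aligned)
24..48  pitch  (24B, 8-aligned)
within Frame: state at 4
24 + 4 = 28

28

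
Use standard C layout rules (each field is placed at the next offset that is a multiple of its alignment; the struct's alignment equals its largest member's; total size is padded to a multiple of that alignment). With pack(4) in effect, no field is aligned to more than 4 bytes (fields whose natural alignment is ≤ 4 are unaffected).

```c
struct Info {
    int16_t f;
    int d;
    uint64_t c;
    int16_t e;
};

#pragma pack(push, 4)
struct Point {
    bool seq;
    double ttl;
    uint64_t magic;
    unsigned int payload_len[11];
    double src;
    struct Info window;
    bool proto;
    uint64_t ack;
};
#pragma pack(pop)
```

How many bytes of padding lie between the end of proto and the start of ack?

Info: f at 0 (size 2, align 2) → ends 2; pad 2 to align 4 for d; d at 4 (size 4, align 4) → ends 8; c at 8 (size 8, align 8) → ends 16; e at 16 (size 2, align 2) → ends 18; tail pad 6 to reach multiple of 8; total 24 bytes, alignment 8
seq at 0 (size 1, align 1) → ends 1
pad 3 to align 4 for ttl
ttl at 4 (size 8, align 4) → ends 12
magic at 12 (size 8, align 4) → ends 20
payload_len at 20 (size 44, align 4) → ends 64
src at 64 (size 8, align 4) → ends 72
window at 72 (size 24, align 4) → ends 96
proto at 96 (size 1, align 1) → ends 97
pad 3 to align 4 for ack
ack at 100 (size 8, align 4) → ends 108

3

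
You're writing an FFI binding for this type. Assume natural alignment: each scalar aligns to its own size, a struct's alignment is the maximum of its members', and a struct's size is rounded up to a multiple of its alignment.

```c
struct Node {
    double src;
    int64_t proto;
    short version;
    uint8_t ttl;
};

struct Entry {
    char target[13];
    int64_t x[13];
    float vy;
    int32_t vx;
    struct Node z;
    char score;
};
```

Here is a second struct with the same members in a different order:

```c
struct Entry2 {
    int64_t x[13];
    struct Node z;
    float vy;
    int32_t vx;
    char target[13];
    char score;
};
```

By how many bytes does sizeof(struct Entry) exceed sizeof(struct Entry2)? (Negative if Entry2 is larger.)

Node: 0..8  src  (8B, 8-aligned); 8..16  proto  (8B, 8-aligned); 16..18  version  (2B, 2-aligned); 18..19  ttl  (1B, 1-aligned); 19..24  -- tail padding (5B); sizeof = 24, alignof = 8
0..13  target  (13B, 1-aligned)
13..16  -- padding (3B)
16..120  x  (104B, 8-aligned)
120..124  vy  (4B, 4-aligned)
124..128  vx  (4B, 4-aligned)
128..152  z  (24B, 8-aligned)
152..153  score  (1B, 1-aligned)
153..160  -- tail padding (7B)
sizeof = 160, alignof = 8
— Entry2 —
0..104  x  (104B, 8-aligned)
104..128  z  (24B, 8-aligned)
128..132  vy  (4B, 4-aligned)
132..136  vx  (4B, 4-aligned)
136..149  target  (13B, 1-aligned)
149..150  score  (1B, 1-aligned)
150..152  -- tail padding (2B)
sizeof = 152, alignof = 8
160 − 152 = 8

8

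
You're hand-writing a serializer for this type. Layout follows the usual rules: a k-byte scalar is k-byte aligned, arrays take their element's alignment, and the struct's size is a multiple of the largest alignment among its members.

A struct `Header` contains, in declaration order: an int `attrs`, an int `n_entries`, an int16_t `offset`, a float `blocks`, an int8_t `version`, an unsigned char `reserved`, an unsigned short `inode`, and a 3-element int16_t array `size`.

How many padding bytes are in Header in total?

4

attrs at 0 (size 4, align 4) → ends 4
n_entries at 4 (size 4, align 4) → ends 8
offset at 8 (size 2, align 2) → ends 10
pad 2 to align 4 for blocks
blocks at 12 (size 4, align 4) → ends 16
version at 16 (size 1, align 1) → ends 17
reserved at 17 (size 1, align 1) → ends 18
inode at 18 (size 2, align 2) → ends 20
size at 20 (size 6, align 2) → ends 26
tail pad 2 to reach multiple of 4
total 28 bytes, alignment 4
data bytes 24, size 28 → padding 4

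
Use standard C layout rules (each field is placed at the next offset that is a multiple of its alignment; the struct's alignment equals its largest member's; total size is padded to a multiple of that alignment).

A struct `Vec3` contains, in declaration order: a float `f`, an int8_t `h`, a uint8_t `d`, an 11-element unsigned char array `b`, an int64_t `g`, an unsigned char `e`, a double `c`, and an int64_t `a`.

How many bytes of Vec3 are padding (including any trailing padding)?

0..4  f  (4B, 4-aligned)
4..5  h  (1B, 1-aligned)
5..6  d  (1B, 1-aligned)
6..17  b  (11B, 1-aligned)
17..24  -- padding (7B)
24..32  g  (8B, 8-aligned)
32..33  e  (1B, 1-aligned)
33..40  -- padding (7B)
40..48  c  (8B, 8-aligned)
48..56  a  (8B, 8-aligned)
sizeof = 56, alignof = 8
data bytes 42, size 56 → padding 14

14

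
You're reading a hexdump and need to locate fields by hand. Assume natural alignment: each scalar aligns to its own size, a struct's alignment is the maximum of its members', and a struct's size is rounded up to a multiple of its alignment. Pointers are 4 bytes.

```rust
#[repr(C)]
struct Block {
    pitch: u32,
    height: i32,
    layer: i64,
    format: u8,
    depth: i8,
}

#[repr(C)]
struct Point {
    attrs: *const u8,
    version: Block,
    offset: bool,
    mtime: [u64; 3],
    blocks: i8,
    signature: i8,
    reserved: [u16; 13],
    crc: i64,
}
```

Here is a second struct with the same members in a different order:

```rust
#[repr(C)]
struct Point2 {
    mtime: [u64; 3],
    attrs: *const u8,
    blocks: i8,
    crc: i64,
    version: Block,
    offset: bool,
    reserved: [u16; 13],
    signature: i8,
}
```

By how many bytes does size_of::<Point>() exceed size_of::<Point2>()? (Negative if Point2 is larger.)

8

Block: 0..4  pitch  (4B, 4-aligned); 4..8  height  (4B, 4-aligned); 8..16  layer  (8B, 8-aligned); 16..17  format  (1B, 1-aligned); 17..18  depth  (1B, 1-aligned); 18..24  -- tail padding (6B); sizeof = 24, alignof = 8
0..4  attrs  (4B, 4-aligned)
4..8  -- padding (4B)
8..32  version  (24B, 8-aligned)
32..33  offset  (1B, 1-aligned)
33..40  -- padding (7B)
40..64  mtime  (24B, 8-aligned)
64..65  blocks  (1B, 1-aligned)
65..66  signature  (1B, 1-aligned)
66..92  reserved  (26B, 2-aligned)
92..96  -- padding (4B)
96..104  crc  (8B, 8-aligned)
sizeof = 104, alignof = 8
— Point2 —
0..24  mtime  (24B, 8-aligned)
24..28  attrs  (4B, 4-aligned)
28..29  blocks  (1B, 1-aligned)
29..32  -- padding (3B)
32..40  crc  (8B, 8-aligned)
40..64  version  (24B, 8-aligned)
64..65  offset  (1B, 1-aligned)
65..66  -- padding (1B)
66..92  reserved  (26B, 2-aligned)
92..93  signature  (1B, 1-aligned)
93..96  -- tail padding (3B)
sizeof = 96, alignof = 8
104 − 96 = 8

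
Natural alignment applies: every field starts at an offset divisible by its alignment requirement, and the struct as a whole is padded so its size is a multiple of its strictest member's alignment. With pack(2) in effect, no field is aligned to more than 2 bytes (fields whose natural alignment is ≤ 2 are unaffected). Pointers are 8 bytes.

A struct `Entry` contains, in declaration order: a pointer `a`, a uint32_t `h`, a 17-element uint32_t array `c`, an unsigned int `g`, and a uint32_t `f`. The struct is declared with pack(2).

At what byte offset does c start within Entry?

12

a at 0 (size 8, align 2) → ends 8
h at 8 (size 4, align 2) → ends 12
c at 12 (size 68, align 2) → ends 80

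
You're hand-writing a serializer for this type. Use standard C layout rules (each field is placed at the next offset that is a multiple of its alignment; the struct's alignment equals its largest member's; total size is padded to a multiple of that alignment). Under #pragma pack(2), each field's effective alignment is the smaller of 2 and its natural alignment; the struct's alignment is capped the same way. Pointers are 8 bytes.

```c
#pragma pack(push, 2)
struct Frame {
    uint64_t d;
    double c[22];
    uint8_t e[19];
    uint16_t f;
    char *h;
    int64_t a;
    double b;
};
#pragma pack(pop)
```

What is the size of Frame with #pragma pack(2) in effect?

230

d at 0 (size 8, align 2) → ends 8
c at 8 (size 176, align 2) → ends 184
e at 184 (size 19, align 1) → ends 203
pad 1 to align 2 for f
f at 204 (size 2, align 2) → ends 206
h at 206 (size 8, align 2) → ends 214
a at 214 (size 8, align 2) → ends 222
b at 222 (size 8, align 2) → ends 230
total 230 bytes, alignment 2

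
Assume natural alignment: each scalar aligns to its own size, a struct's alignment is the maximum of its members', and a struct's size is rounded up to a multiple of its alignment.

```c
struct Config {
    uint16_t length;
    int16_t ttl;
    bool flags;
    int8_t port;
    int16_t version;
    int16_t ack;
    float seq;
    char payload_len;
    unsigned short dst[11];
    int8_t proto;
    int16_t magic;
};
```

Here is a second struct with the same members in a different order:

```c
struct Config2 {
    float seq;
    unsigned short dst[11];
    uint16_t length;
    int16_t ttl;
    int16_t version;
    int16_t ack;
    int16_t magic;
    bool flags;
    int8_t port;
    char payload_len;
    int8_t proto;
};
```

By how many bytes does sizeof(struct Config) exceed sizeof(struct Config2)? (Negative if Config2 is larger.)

4

@0: length [2B, align 2] → 2
@2: ttl [2B, align 2] → 4
@4: flags [1B, align 1] → 5
@5: port [1B, align 1] → 6
@6: version [2B, align 2] → 8
@8: ack [2B, align 2] → 10
+2 pad (align 4)
@12: seq [4B, align 4] → 16
@16: payload_len [1B, align 1] → 17
+1 pad (align 2)
@18: dst [22B, align 2] → 40
@40: proto [1B, align 1] → 41
+1 pad (align 2)
@42: magic [2B, align 2] → 44
size 44, align 4
— Config2 —
@0: seq [4B, align 4] → 4
@4: dst [22B, align 2] → 26
@26: length [2B, align 2] → 28
@28: ttl [2B, align 2] → 30
@30: version [2B, align 2] → 32
@32: ack [2B, align 2] → 34
@34: magic [2B, align 2] → 36
@36: flags [1B, align 1] → 37
@37: port [1B, align 1] → 38
@38: payload_len [1B, align 1] → 39
@39: proto [1B, align 1] → 40
size 40, align 4
44 − 40 = 4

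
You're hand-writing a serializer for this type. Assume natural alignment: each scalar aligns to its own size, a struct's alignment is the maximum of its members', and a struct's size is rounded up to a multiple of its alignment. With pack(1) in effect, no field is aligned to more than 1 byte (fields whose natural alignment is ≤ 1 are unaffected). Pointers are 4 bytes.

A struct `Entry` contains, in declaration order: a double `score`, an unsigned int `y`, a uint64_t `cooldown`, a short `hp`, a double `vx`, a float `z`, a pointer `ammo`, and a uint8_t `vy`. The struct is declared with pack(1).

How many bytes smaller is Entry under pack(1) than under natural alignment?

natural layout:
  score at 0 (size 8, align 8) → ends 8
  y at 8 (size 4, align 4) → ends 12
  pad 4 to align 8 for cooldown
  cooldown at 16 (size 8, align 8) → ends 24
  hp at 24 (size 2, align 2) → ends 26
  pad 6 to align 8 for vx
  vx at 32 (size 8, align 8) → ends 40
  z at 40 (size 4, align 4) → ends 44
  ammo at 44 (size 4, align 4) → ends 48
  vy at 48 (size 1, align 1) → ends 49
  tail pad 7 to reach multiple of 8
  total 56 bytes, alignment 8
packed(1) layout:
  score at 0 (size 8, align 1) → ends 8
  y at 8 (size 4, align 1) → ends 12
  cooldown at 12 (size 8, align 1) → ends 20
  hp at 20 (size 2, align 1) → ends 22
  vx at 22 (size 8, align 1) → ends 30
  z at 30 (size 4, align 1) → ends 34
  ammo at 34 (size 4, align 1) → ends 38
  vy at 38 (size 1, align 1) → ends 39
  total 39 bytes, alignment 1
56 − 39 = 17

17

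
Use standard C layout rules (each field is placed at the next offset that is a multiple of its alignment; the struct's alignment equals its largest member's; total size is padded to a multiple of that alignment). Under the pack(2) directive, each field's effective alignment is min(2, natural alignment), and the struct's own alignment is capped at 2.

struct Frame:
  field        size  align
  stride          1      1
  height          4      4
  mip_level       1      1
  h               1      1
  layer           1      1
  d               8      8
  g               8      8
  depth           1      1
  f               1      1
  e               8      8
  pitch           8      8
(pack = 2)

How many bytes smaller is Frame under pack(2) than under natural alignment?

12

natural layout:
  @0: stride [1B, align 1] → 1
  +3 pad (align 4)
  @4: height [4B, align 4] → 8
  @8: mip_level [1B, align 1] → 9
  @9: h [1B, align 1] → 10
  @10: layer [1B, align 1] → 11
  +5 pad (align 8)
  @16: d [8B, align 8] → 24
  @24: g [8B, align 8] → 32
  @32: depth [1B, align 1] → 33
  @33: f [1B, align 1] → 34
  +6 pad (align 8)
  @40: e [8B, align 8] → 48
  @48: pitch [8B, align 8] → 56
  size 56, align 8
packed(2) layout:
  @0: stride [1B, align 1] → 1
  +1 pad (align 2)
  @2: height [4B, align 2] → 6
  @6: mip_level [1B, align 1] → 7
  @7: h [1B, align 1] → 8
  @8: layer [1B, align 1] → 9
  +1 pad (align 2)
  @10: d [8B, align 2] → 18
  @18: g [8B, align 2] → 26
  @26: depth [1B, align 1] → 27
  @27: f [1B, align 1] → 28
  @28: e [8B, align 2] → 36
  @36: pitch [8B, align 2] → 44
  size 44, align 2
56 − 44 = 12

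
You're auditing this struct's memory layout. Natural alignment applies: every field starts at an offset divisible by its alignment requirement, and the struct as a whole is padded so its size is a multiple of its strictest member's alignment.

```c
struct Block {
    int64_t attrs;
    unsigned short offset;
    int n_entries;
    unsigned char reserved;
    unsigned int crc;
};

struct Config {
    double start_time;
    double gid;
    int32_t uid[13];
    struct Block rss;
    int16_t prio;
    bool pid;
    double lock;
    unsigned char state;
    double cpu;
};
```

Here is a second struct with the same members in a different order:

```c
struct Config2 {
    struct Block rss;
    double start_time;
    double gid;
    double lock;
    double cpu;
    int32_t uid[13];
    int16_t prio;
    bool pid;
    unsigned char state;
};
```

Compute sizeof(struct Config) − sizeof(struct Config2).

16

Block: 0..8  attrs  (8B, 8-aligned); 8..10  offset  (2B, 2-aligned); 10..12  -- padding (2B); 12..16  n_entries  (4B, 4-aligned); 16..17  reserved  (1B, 1-aligned); 17..20  -- padding (3B); 20..24  crc  (4B, 4-aligned); sizeof = 24, alignof = 8
0..8  start_time  (8B, 8-aligned)
8..16  gid  (8B, 8-aligned)
16..68  uid  (52B, 4-aligned)
68..72  -- padding (4B)
72..96  rss  (24B, 8-aligned)
96..98  prio  (2B, 2-aligned)
98..99  pid  (1B, 1-aligned)
99..104  -- padding (5B)
104..112  lock  (8B, 8-aligned)
112..113  state  (1B, 1-aligned)
113..120  -- padding (7B)
120..128  cpu  (8B, 8-aligned)
sizeof = 128, alignof = 8
— Config2 —
0..24  rss  (24B, 8-aligned)
24..32  start_time  (8B, 8-aligned)
32..40  gid  (8B, 8-aligned)
40..48  lock  (8B, 8-aligned)
48..56  cpu  (8B, 8-aligned)
56..108  uid  (52B, 4-aligned)
108..110  prio  (2B, 2-aligned)
110..111  pid  (1B, 1-aligned)
111..112  state  (1B, 1-aligned)
sizeof = 112, alignof = 8
128 − 112 = 16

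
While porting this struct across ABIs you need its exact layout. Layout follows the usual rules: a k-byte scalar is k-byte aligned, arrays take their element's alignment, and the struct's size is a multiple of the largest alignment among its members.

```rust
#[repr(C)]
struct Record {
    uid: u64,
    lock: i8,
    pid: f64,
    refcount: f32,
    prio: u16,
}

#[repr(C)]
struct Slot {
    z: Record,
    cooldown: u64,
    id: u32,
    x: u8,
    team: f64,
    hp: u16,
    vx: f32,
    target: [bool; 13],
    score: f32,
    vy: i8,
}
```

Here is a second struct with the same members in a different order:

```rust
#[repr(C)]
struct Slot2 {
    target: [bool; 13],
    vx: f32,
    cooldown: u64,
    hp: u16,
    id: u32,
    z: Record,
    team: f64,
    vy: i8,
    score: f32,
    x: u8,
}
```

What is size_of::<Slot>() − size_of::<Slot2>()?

Record: uid at 0 (size 8, align 8) → ends 8; lock at 8 (size 1, align 1) → ends 9; pad 7 to align 8 for pid; pid at 16 (size 8, align 8) → ends 24; refcount at 24 (size 4, align 4) → ends 28; prio at 28 (size 2, align 2) → ends 30; tail pad 2 to reach multiple of 8; total 32 bytes, alignment 8
z at 0 (size 32, align 8) → ends 32
cooldown at 32 (size 8, align 8) → ends 40
id at 40 (size 4, align 4) → ends 44
x at 44 (size 1, align 1) → ends 45
pad 3 to align 8 for team
team at 48 (size 8, align 8) → ends 56
hp at 56 (size 2, align 2) → ends 58
pad 2 to align 4 for vx
vx at 60 (size 4, align 4) → ends 64
target at 64 (size 13, align 1) → ends 77
pad 3 to align 4 for score
score at 80 (size 4, align 4) → ends 84
vy at 84 (size 1, align 1) → ends 85
tail pad 3 to reach multiple of 8
total 88 bytes, alignment 8
— Slot2 —
target at 0 (size 13, align 1) → ends 13
pad 3 to align 4 for vx
vx at 16 (size 4, align 4) → ends 20
pad 4 to align 8 for cooldown
cooldown at 24 (size 8, align 8) → ends 32
hp at 32 (size 2, align 2) → ends 34
pad 2 to align 4 for id
id at 36 (size 4, align 4) → ends 40
z at 40 (size 32, align 8) → ends 72
team at 72 (size 8, align 8) → ends 80
vy at 80 (size 1, align 1) → ends 81
pad 3 to align 4 for score
score at 84 (size 4, align 4) → ends 88
x at 88 (size 1, align 1) → ends 89
tail pad 7 to reach multiple of 8
total 96 bytes, alignment 8
88 − 96 = -8

-8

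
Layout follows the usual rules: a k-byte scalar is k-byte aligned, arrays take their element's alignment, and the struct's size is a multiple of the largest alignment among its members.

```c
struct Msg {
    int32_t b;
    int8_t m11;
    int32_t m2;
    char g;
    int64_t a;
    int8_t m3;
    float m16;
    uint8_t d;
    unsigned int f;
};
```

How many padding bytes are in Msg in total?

@0: b [4B, align 4] → 4
@4: m11 [1B, align 1] → 5
+3 pad (align 4)
@8: m2 [4B, align 4] → 12
@12: g [1B, align 1] → 13
+3 pad (align 8)
@16: a [8B, align 8] → 24
@24: m3 [1B, align 1] → 25
+3 pad (align 4)
@28: m16 [4B, align 4] → 32
@32: d [1B, align 1] → 33
+3 pad (align 4)
@36: f [4B, align 4] → 40
size 40, align 8
data bytes 28, size 40 → padding 12

12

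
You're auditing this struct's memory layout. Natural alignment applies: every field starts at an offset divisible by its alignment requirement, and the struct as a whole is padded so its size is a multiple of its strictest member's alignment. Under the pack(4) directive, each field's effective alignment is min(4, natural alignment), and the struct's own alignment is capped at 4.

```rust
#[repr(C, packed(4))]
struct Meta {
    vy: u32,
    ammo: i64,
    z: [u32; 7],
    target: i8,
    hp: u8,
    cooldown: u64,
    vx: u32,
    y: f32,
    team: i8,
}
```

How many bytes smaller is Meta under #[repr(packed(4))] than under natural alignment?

8

natural layout:
  0..4  vy  (4B, 4-aligned)
  4..8  -- padding (4B)
  8..16  ammo  (8B, 8-aligned)
  16..44  z  (28B, 4-aligned)
  44..45  target  (1B, 1-aligned)
  45..46  hp  (1B, 1-aligned)
  46..48  -- padding (2B)
  48..56  cooldown  (8B, 8-aligned)
  56..60  vx  (4B, 4-aligned)
  60..64  y  (4B, 4-aligned)
  64..65  team  (1B, 1-aligned)
  65..72  -- tail padding (7B)
  sizeof = 72, alignof = 8
packed(4) layout:
  0..4  vy  (4B, 4-aligned)
  4..12  ammo  (8B, 4-aligned)
  12..40  z  (28B, 4-aligned)
  40..41  target  (1B, 1-aligned)
  41..42  hp  (1B, 1-aligned)
  42..44  -- padding (2B)
  44..52  cooldown  (8B, 4-aligned)
  52..56  vx  (4B, 4-aligned)
  56..60  y  (4B, 4-aligned)
  60..61  team  (1B, 1-aligned)
  61..64  -- tail padding (3B)
  sizeof = 64, alignof = 4
72 − 64 = 8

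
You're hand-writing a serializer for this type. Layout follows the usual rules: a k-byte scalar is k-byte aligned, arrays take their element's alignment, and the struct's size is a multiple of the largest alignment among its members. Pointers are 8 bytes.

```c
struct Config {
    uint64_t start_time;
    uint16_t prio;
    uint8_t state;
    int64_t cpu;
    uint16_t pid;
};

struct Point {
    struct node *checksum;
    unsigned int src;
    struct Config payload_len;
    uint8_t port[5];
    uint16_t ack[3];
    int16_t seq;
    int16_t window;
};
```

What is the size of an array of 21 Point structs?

Config: 0..8  start_time  (8B, 8-aligned); 8..10  prio  (2B, 2-aligned); 10..11  state  (1B, 1-aligned); 11..16  -- padding (5B); 16..24  cpu  (8B, 8-aligned); 24..26  pid  (2B, 2-aligned); 26..32  -- tail padding (6B); sizeof = 32, alignof = 8
0..8  checksum  (8B, 8-aligned)
8..12  src  (4B, 4-aligned)
12..16  -- padding (4B)
16..48  payload_len  (32B, 8-aligned)
48..53  port  (5B, 1-aligned)
53..54  -- padding (1B)
54..60  ack  (6B, 2-aligned)
60..62  seq  (2B, 2-aligned)
62..64  window  (2B, 2-aligned)
sizeof = 64, alignof = 8
array of 21: 21 × 64 = 1344

1344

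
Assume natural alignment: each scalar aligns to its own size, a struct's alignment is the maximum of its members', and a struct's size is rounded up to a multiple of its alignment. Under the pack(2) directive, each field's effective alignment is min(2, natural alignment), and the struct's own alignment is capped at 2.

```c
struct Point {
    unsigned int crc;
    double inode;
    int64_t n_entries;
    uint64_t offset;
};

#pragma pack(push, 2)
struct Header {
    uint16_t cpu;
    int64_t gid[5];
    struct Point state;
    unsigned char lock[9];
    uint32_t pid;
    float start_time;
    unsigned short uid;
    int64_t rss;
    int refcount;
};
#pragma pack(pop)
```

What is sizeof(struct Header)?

Point: crc at 0 (size 4, align 4) → ends 4; pad 4 to align 8 for inode; inode at 8 (size 8, align 8) → ends 16; n_entries at 16 (size 8, align 8) → ends 24; offset at 24 (size 8, align 8) → ends 32; total 32 bytes, alignment 8
cpu at 0 (size 2, align 2) → ends 2
gid at 2 (size 40, align 2) → ends 42
state at 42 (size 32, align 2) → ends 74
lock at 74 (size 9, align 1) → ends 83
pad 1 to align 2 for pid
pid at 84 (size 4, align 2) → ends 88
start_time at 88 (size 4, align 2) → ends 92
uid at 92 (size 2, align 2) → ends 94
rss at 94 (size 8, align 2) → ends 102
refcount at 102 (size 4, align 2) → ends 106
total 106 bytes, alignment 2

106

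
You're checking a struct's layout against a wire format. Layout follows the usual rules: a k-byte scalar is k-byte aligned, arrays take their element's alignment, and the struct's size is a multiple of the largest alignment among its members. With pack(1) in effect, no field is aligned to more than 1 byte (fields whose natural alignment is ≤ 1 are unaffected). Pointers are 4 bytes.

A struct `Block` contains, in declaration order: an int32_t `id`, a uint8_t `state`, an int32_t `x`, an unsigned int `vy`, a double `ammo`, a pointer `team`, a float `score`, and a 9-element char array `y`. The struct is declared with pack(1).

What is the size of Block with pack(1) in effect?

38

@0: id [4B, align 1] → 4
@4: state [1B, align 1] → 5
@5: x [4B, align 1] → 9
@9: vy [4B, align 1] → 13
@13: ammo [8B, align 1] → 21
@21: team [4B, align 1] → 25
@25: score [4B, align 1] → 29
@29: y [9B, align 1] → 38
size 38, align 1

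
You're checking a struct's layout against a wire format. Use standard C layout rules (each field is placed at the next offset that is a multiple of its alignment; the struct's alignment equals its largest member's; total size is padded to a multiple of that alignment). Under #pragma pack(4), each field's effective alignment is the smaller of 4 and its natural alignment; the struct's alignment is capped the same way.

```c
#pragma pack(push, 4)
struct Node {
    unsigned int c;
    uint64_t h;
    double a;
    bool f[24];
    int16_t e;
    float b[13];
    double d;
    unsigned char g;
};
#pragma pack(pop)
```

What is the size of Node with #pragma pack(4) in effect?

112

0..4  c  (4B, 4-aligned)
4..12  h  (8B, 4-aligned)
12..20  a  (8B, 4-aligned)
20..44  f  (24B, 1-aligned)
44..46  e  (2B, 2-aligned)
46..48  -- padding (2B)
48..100  b  (52B, 4-aligned)
100..108  d  (8B, 4-aligned)
108..109  g  (1B, 1-aligned)
109..112  -- tail padding (3B)
sizeof = 112, alignof = 4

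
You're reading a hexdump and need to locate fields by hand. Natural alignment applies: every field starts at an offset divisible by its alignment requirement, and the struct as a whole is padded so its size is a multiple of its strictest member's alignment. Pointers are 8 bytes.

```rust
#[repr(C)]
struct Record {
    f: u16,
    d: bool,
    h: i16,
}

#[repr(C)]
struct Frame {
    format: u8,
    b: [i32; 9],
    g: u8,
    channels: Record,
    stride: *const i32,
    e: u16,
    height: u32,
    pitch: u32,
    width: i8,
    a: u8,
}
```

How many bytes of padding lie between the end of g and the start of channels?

Record: f at 0 (size 2, align 2) → ends 2; d at 2 (size 1, align 1) → ends 3; pad 1 to align 2 for h; h at 4 (size 2, align 2) → ends 6; total 6 bytes, alignment 2
format at 0 (size 1, align 1) → ends 1
pad 3 to align 4 for b
b at 4 (size 36, align 4) → ends 40
g at 40 (size 1, align 1) → ends 41
pad 1 to align 2 for channels
channels at 42 (size 6, align 2) → ends 48

1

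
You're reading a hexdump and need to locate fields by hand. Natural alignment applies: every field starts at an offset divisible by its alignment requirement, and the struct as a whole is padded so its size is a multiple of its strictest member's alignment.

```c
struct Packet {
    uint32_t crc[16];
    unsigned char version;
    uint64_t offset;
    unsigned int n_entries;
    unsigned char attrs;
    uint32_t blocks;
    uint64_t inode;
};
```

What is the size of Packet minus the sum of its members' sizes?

14

0..64  crc  (64B, 4-aligned)
64..65  version  (1B, 1-aligned)
65..72  -- padding (7B)
72..80  offset  (8B, 8-aligned)
80..84  n_entries  (4B, 4-aligned)
84..85  attrs  (1B, 1-aligned)
85..88  -- padding (3B)
88..92  blocks  (4B, 4-aligned)
92..96  -- padding (4B)
96..104  inode  (8B, 8-aligned)
sizeof = 104, alignof = 8
data bytes 90, size 104 → padding 14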